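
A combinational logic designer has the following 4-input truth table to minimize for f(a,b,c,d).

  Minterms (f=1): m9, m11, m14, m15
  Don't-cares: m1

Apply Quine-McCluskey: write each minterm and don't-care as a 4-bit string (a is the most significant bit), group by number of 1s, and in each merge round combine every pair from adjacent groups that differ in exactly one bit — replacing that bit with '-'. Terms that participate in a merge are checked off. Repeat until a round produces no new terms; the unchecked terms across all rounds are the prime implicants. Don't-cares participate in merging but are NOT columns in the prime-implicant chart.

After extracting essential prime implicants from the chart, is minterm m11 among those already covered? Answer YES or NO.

NO

[col 0] 0001*, 1001*, 1011*, 1110*, 1111*
[col 1] -001, 1-11, 10-1, 111-
Prime implicants: -001, 1-11, 10-1, 111-
PI chart (minterm → PIs covering it):
  9 | -001,10-1
  11 | 1-11,10-1
  14 | 111-  (sole → essential)
  15 | 1-11,111-
Essential prime implicants: 111-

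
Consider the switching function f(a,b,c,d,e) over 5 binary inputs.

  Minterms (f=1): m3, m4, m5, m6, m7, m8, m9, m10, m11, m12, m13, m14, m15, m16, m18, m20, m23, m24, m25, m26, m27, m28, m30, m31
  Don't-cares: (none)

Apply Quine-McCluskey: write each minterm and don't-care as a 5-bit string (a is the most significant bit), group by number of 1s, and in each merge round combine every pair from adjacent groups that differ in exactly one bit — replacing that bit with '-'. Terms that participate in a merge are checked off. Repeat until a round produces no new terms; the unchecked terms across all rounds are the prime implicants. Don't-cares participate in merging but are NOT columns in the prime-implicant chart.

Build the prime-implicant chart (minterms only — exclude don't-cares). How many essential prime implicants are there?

Round 0: 00011✓ 00100✓ 00101✓ 00110✓ 00111✓ 01000✓ 01001✓ 01010✓ 01011✓ 01100✓ 01101✓ 01110✓ 01111✓ 10000✓ 10010✓ 10100✓ 10111✓ 11000✓ 11001✓ 11010✓ 11011✓ 11100✓ 11110✓ 11111✓
Round 1: -0100✓ -0111✓ -1000✓ -1001✓ -1010✓ -1011✓ -1100✓ -1110✓ -1111✓ 0-011✓ 0-100✓ 0-101✓ 0-110✓ 0-111✓ 00-11✓ 001-0✓ 001-1✓ 0010-✓ 0011-✓ 01-00✓ 01-01✓ 01-10✓ 01-11✓ 010-0✓ 010-1✓ 0100-✓ 0101-✓ 011-0✓ 011-1✓ 0110-✓ 0111-✓ 1-000✓ 1-010✓ 1-100✓ 1-111✓ 10-00✓ 100-0✓ 11-00✓ 11-10✓ 11-11✓ 110-0✓ 110-1✓ 1100-✓ 1101-✓ 111-0✓ 1111-✓
Round 2: --100 --111 -1-00✓ -1-10✓ -1-11✓ -10-0✓ -10-1✓ -100-✓ -101-✓ -11-0✓ -111-✓ 0--11 0-1-0✓ 0-1-1✓ 0-10-✓ 0-11-✓ 001--✓ 01--0✓ 01--1✓ 01-0-✓ 01-1-✓ 010--✓ 011--✓ 1--00 1-0-0 11--0✓ 11-1-✓ 110--✓
Round 3: -1--0 -1-1- -10-- 0-1-- 01---
PIs = {--100, --111, -1--0, -1-1-, -10--, 0--11, 0-1--, 01---, 1--00, 1-0-0}
Coverage chart:
  m3: 0--11 ←essential
  m4: --100,0-1--
  m5: 0-1-- ←essential
  m6: 0-1-- ←essential
  m7: --111,0--11,0-1--
  m8: -1--0,-10--,01---
  m9: -10--,01---
  m10: -1--0,-1-1-,-10--,01---
  m11: -1-1-,-10--,0--11,01---
  m12: --100,-1--0,0-1--,01---
  m13: 0-1--,01---
  m14: -1--0,-1-1-,0-1--,01---
  m15: --111,-1-1-,0--11,0-1--,01---
  m16: 1--00,1-0-0
  m18: 1-0-0 ←essential
  m20: --100,1--00
  m23: --111 ←essential
  m24: -1--0,-10--,1--00,1-0-0
  m25: -10-- ←essential
  m26: -1--0,-1-1-,-10--,1-0-0
  m27: -1-1-,-10--
  m28: --100,-1--0,1--00
  m30: -1--0,-1-1-
  m31: --111,-1-1-
Essential: --111, -10--, 0--11, 0-1--, 1-0-0

5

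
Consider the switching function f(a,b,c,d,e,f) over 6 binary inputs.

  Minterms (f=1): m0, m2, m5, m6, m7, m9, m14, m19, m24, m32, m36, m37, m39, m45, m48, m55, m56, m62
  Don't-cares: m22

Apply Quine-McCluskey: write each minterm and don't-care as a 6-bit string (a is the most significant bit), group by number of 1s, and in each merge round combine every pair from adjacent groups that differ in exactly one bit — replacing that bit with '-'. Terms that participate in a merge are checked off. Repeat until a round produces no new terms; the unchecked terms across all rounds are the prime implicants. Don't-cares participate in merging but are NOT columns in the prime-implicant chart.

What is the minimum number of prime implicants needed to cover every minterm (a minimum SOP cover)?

11

[col 0] 000000*, 000010*, 000101*, 000110*, 000111*, 001001, 001110*, 010011, 010110*, 011000*, 100000*, 100100*, 100101*, 100111*, 101101*, 110000*, 110111*, 111000*, 111110
[col 1] -00000, -00101*, -00111*, -11000, 0-0110, 00-110, 000-10, 0000-0, 0001-1*, 00011-, 1-0000, 1-0111, 10-101, 100-00, 1001-1*, 10010-, 11-000
[col 2] -001-1
Prime implicants: -00000, -001-1, -11000, 0-0110, 00-110, 000-10, 0000-0, 00011-, 001001, 010011, 1-0000, 1-0111, 10-101, 100-00, 10010-, 11-000, 111110
PI chart (minterm → PIs covering it):
  0 | -00000,0000-0
  2 | 000-10,0000-0
  5 | -001-1  (sole → essential)
  6 | 0-0110,00-110,000-10,00011-
  7 | -001-1,00011-
  9 | 001001  (sole → essential)
  14 | 00-110  (sole → essential)
  19 | 010011  (sole → essential)
  24 | -11000  (sole → essential)
  32 | -00000,1-0000,100-00
  36 | 100-00,10010-
  37 | -001-1,10-101,10010-
  39 | -001-1,1-0111
  45 | 10-101  (sole → essential)
  48 | 1-0000,11-000
  55 | 1-0111  (sole → essential)
  56 | -11000,11-000
  62 | 111110  (sole → essential)
Essential prime implicants: -001-1, -11000, 00-110, 001001, 010011, 1-0111, 10-101, 111110
Petrick residual → 0000-0, 1-0000, 100-00
Minimum SOP uses 11 PIs: b'c'df + bcd'e'f' + a'b'def' + a'b'c'd'f' + a'b'cd'e'f + a'bc'd'ef + ac'd'e'f' + ac'def + ab'de'f + ab'c'e'f' + abcdef'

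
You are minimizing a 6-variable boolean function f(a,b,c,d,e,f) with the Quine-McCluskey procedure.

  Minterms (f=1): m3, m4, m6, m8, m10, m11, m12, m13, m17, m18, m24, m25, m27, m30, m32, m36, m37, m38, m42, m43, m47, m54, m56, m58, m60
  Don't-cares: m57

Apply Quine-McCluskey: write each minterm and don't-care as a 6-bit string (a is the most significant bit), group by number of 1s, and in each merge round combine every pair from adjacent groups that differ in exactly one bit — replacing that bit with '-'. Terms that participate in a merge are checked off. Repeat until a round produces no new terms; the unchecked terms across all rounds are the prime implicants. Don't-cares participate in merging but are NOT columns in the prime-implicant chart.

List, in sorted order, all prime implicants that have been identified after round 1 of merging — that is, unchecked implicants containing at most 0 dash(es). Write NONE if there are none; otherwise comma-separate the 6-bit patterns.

010010, 011110

[col 0] 000011*, 000100*, 000110*, 001000*, 001010*, 001011*, 001100*, 001101*, 010001*, 010010, 011000*, 011001*, 011011*, 011110, 100000*, 100100*, 100101*, 100110*, 101010*, 101011*, 101111*, 110110*, 111000*, 111001*, 111010*, 111100*
[col 1] -00100*, -00110*, -01010*, -01011*, -11000*, -11001*, 0-1000, 0-1011, 00-011, 00-100, 0001-0*, 001-00, 0010-0, 00101-*, 00110-, 01-001, 0110-1, 01100-*, 1-0110, 1-1010, 100-00, 1001-0*, 10010-, 101-11, 10101-*, 111-00, 1110-0, 11100-*
[col 2] -001-0, -0101-, -1100-
Prime implicants: -001-0, -0101-, -1100-, 0-1000, 0-1011, 00-011, 00-100, 001-00, 0010-0, 00110-, 01-001, 010010, 0110-1, 011110, 1-0110, 1-1010, 100-00, 10010-, 101-11, 111-00, 1110-0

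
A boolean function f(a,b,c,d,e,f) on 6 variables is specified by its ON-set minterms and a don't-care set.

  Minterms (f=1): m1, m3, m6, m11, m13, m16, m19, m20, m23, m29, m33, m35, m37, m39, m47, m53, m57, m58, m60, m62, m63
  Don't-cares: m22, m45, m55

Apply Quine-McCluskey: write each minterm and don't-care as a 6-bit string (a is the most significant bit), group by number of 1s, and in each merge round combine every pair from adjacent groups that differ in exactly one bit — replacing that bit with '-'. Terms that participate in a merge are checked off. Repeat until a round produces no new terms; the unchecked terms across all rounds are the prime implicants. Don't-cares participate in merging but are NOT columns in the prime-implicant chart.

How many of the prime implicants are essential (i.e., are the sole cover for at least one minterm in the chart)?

9

size-2^0 implicants → 000001(✓)  000011(✓)  000110(✓)  001011(✓)  001101(✓)  010000(✓)  010011(✓)  010100(✓)  010110(✓)  010111(✓)  011101(✓)  100001(✓)  100011(✓)  100101(✓)  100111(✓)  101101(✓)  101111(✓)  110101(✓)  110111(✓)  111001  111010(✓)  111100(✓)  111110(✓)  111111(✓)
size-2^1 implicants → -00001(✓)  -00011(✓)  -01101  -10111  0-0011  0-0110  0-1101  00-011  0000-1(✓)  010-00  010-11  0101-0  01011-  1-0101(✓)  1-0111(✓)  1-1111(✓)  10-101(✓)  10-111(✓)  100-01(✓)  100-11(✓)  1000-1(✓)  1001-1(✓)  1011-1(✓)  11-111(✓)  1101-1(✓)  111-10  1111-0  11111-
size-2^2 implicants → -000-1  1--111  1-01-1  10-1-1  100--1
Unchecked terms (primes): -000-1, -01101, -10111, 0-0011, 0-0110, 0-1101, 00-011, 010-00, 010-11, 0101-0, 01011-, 1--111, 1-01-1, 10-1-1, 100--1, 111-10, 111001, 1111-0, 11111-
Minterm coverage:
  m1 ⊆ -000-1 [E]
  m3 ⊆ -000-1,0-0011,00-011
  m6 ⊆ 0-0110 [E]
  m11 ⊆ 00-011 [E]
  m13 ⊆ -01101,0-1101
  m16 ⊆ 010-00 [E]
  m19 ⊆ 0-0011,010-11
  m20 ⊆ 010-00,0101-0
  m23 ⊆ -10111,010-11,01011-
  m29 ⊆ 0-1101 [E]
  m33 ⊆ -000-1,100--1
  m35 ⊆ -000-1,100--1
  m37 ⊆ 1-01-1,10-1-1,100--1
  m39 ⊆ 1--111,1-01-1,10-1-1,100--1
  m47 ⊆ 1--111,10-1-1
  m53 ⊆ 1-01-1 [E]
  m57 ⊆ 111001 [E]
  m58 ⊆ 111-10 [E]
  m60 ⊆ 1111-0 [E]
  m62 ⊆ 111-10,1111-0,11111-
  m63 ⊆ 1--111,11111-
E = {-000-1, 0-0110, 0-1101, 00-011, 010-00, 1-01-1, 111-10, 111001, 1111-0}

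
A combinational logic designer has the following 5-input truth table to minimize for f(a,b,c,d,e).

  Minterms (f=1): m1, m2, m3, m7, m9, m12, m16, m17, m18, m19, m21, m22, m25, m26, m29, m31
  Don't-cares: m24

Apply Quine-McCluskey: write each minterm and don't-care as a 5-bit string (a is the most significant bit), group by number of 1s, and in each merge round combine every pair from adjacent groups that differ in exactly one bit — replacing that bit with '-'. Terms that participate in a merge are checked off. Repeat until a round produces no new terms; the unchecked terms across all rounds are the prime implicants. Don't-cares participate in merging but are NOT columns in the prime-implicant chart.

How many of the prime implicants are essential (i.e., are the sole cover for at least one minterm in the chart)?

Round 0: 00001✓ 00010✓ 00011✓ 00111✓ 01001✓ 01100 10000✓ 10001✓ 10010✓ 10011✓ 10101✓ 10110✓ 11000✓ 11001✓ 11010✓ 11101✓ 11111✓
Round 1: -0001✓ -0010✓ -0011✓ -1001✓ 0-001✓ 00-11 000-1✓ 0001-✓ 1-000✓ 1-001✓ 1-010✓ 1-101✓ 10-01✓ 10-10 100-0✓ 100-1✓ 1000-✓ 1001-✓ 11-01✓ 110-0✓ 1100-✓ 111-1
Round 2: --001 -00-1 -001- 1--01 1-0-0 1-00- 100--
PIs = {--001, -00-1, -001-, 00-11, 01100, 1--01, 1-0-0, 1-00-, 10-10, 100--, 111-1}
Coverage chart:
  m1: --001,-00-1
  m2: -001- ←essential
  m3: -00-1,-001-,00-11
  m7: 00-11 ←essential
  m9: --001 ←essential
  m12: 01100 ←essential
  m16: 1-0-0,1-00-,100--
  m17: --001,-00-1,1--01,1-00-,100--
  m18: -001-,1-0-0,10-10,100--
  m19: -00-1,-001-,100--
  m21: 1--01 ←essential
  m22: 10-10 ←essential
  m25: --001,1--01,1-00-
  m26: 1-0-0 ←essential
  m29: 1--01,111-1
  m31: 111-1 ←essential
Essential: --001, -001-, 00-11, 01100, 1--01, 1-0-0, 10-10, 111-1

8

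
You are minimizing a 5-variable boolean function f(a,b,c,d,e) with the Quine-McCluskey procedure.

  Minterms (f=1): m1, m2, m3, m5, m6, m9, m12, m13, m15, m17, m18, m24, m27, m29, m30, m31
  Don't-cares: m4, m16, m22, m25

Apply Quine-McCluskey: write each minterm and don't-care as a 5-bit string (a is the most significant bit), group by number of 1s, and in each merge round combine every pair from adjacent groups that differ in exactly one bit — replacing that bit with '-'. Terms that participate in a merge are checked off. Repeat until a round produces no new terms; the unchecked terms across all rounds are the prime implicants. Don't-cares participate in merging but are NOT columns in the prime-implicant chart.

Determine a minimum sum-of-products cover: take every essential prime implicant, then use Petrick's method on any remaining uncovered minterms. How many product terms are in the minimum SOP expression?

8

[col 0] 00001*, 00010*, 00011*, 00100*, 00101*, 00110*, 01001*, 01100*, 01101*, 01111*, 10000*, 10001*, 10010*, 10110*, 11000*, 11001*, 11011*, 11101*, 11110*, 11111*
[col 1] -0001*, -0010*, -0110*, -1001*, -1101*, -1111*, 0-001*, 0-100*, 0-101*, 00-01*, 00-10*, 000-1, 0001-, 001-0, 0010-*, 01-01*, 011-1*, 0110-*, 1-000*, 1-001*, 1-110, 10-10*, 100-0, 1000-*, 11-01*, 11-11*, 110-1*, 1100-*, 111-1*, 1111-
[col 2] --001, -0-10, -1-01, -11-1, 0--01, 0-10-, 1-00-, 11--1
Prime implicants: --001, -0-10, -1-01, -11-1, 0--01, 0-10-, 000-1, 0001-, 001-0, 1-00-, 1-110, 100-0, 11--1, 1111-
PI chart (minterm → PIs covering it):
  1 | --001,0--01,000-1
  2 | -0-10,0001-
  3 | 000-1,0001-
  5 | 0--01,0-10-
  6 | -0-10,001-0
  9 | --001,-1-01,0--01
  12 | 0-10-  (sole → essential)
  13 | -1-01,-11-1,0--01,0-10-
  15 | -11-1  (sole → essential)
  17 | --001,1-00-
  18 | -0-10,100-0
  24 | 1-00-  (sole → essential)
  27 | 11--1  (sole → essential)
  29 | -1-01,-11-1,11--1
  30 | 1-110,1111-
  31 | -11-1,11--1,1111-
Essential prime implicants: -11-1, 0-10-, 1-00-, 11--1
Petrick residual → --001, -0-10, 000-1, 1-110
Minimum SOP uses 8 PIs: c'd'e + b'de' + bce + a'cd' + a'b'c'e + ac'd' + acde' + abe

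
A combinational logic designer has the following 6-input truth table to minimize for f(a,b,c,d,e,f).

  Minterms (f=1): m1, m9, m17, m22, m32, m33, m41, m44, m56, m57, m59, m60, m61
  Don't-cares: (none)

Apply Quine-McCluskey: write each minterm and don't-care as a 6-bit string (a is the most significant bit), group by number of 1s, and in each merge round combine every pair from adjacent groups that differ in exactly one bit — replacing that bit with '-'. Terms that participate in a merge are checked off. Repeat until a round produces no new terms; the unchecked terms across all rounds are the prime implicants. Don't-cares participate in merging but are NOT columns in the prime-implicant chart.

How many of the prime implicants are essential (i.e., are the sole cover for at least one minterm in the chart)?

Round 0: 000001✓ 001001✓ 010001✓ 010110 100000✓ 100001✓ 101001✓ 101100✓ 111000✓ 111001✓ 111011✓ 111100✓ 111101✓
Round 1: -00001✓ -01001✓ 0-0001 00-001✓ 1-1001 1-1100 10-001✓ 10000- 111-00✓ 111-01✓ 1110-1 11100-✓ 11110-✓
Round 2: -0-001 111-0-
PIs = {-0-001, 0-0001, 010110, 1-1001, 1-1100, 10000-, 111-0-, 1110-1}
Coverage chart:
  m1: -0-001,0-0001
  m9: -0-001 ←essential
  m17: 0-0001 ←essential
  m22: 010110 ←essential
  m32: 10000- ←essential
  m33: -0-001,10000-
  m41: -0-001,1-1001
  m44: 1-1100 ←essential
  m56: 111-0- ←essential
  m57: 1-1001,111-0-,1110-1
  m59: 1110-1 ←essential
  m60: 1-1100,111-0-
  m61: 111-0- ←essential
Essential: -0-001, 0-0001, 010110, 1-1100, 10000-, 111-0-, 1110-1

7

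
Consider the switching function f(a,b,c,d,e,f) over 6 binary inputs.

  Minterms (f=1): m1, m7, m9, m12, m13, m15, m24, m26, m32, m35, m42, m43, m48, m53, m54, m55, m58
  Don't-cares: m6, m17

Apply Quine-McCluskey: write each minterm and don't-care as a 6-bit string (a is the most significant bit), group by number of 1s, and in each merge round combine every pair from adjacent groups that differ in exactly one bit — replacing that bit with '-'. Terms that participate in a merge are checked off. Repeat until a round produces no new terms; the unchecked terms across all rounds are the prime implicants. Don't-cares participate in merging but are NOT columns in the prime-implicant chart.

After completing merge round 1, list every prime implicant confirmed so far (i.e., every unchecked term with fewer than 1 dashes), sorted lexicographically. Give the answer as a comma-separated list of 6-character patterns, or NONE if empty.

NONE

size-2^0 implicants → 000001(✓)  000110(✓)  000111(✓)  001001(✓)  001100(✓)  001101(✓)  001111(✓)  010001(✓)  011000(✓)  011010(✓)  100000(✓)  100011(✓)  101010(✓)  101011(✓)  110000(✓)  110101(✓)  110110(✓)  110111(✓)  111010(✓)
size-2^1 implicants → -11010  0-0001  00-001  00-111  00011-  001-01  0011-1  00110-  0110-0  1-0000  1-1010  10-011  10101-  1101-1  11011-
Unchecked terms (primes): -11010, 0-0001, 00-001, 00-111, 00011-, 001-01, 0011-1, 00110-, 0110-0, 1-0000, 1-1010, 10-011, 10101-, 1101-1, 11011-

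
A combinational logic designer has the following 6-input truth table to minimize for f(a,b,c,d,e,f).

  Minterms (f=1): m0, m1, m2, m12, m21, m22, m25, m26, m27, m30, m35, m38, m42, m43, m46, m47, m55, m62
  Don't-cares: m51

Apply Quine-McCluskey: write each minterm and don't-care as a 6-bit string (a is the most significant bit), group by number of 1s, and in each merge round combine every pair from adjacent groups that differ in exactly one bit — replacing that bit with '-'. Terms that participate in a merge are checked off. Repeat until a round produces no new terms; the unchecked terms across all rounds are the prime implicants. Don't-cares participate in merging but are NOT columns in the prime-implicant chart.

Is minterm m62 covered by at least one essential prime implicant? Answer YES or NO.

size-2^0 implicants → 000000(✓)  000001(✓)  000010(✓)  001100  010101  010110(✓)  011001(✓)  011010(✓)  011011(✓)  011110(✓)  100011(✓)  100110(✓)  101010(✓)  101011(✓)  101110(✓)  101111(✓)  110011(✓)  110111(✓)  111110(✓)
size-2^1 implicants → -11110  0000-0  00000-  01-110  011-10  0110-1  01101-  1-0011  1-1110  10-011  10-110  101-10(✓)  101-11(✓)  10101-(✓)  10111-(✓)  110-11
size-2^2 implicants → 101-1-
Unchecked terms (primes): -11110, 0000-0, 00000-, 001100, 01-110, 010101, 011-10, 0110-1, 01101-, 1-0011, 1-1110, 10-011, 10-110, 101-1-, 110-11
Minterm coverage:
  m0 ⊆ 0000-0,00000-
  m1 ⊆ 00000- [E]
  m2 ⊆ 0000-0 [E]
  m12 ⊆ 001100 [E]
  m21 ⊆ 010101 [E]
  m22 ⊆ 01-110 [E]
  m25 ⊆ 0110-1 [E]
  m26 ⊆ 011-10,01101-
  m27 ⊆ 0110-1,01101-
  m30 ⊆ -11110,01-110,011-10
  m35 ⊆ 1-0011,10-011
  m38 ⊆ 10-110 [E]
  m42 ⊆ 101-1- [E]
  m43 ⊆ 10-011,101-1-
  m46 ⊆ 1-1110,10-110,101-1-
  m47 ⊆ 101-1- [E]
  m55 ⊆ 110-11 [E]
  m62 ⊆ -11110,1-1110
E = {0000-0, 00000-, 001100, 01-110, 010101, 0110-1, 10-110, 101-1-, 110-11}

NO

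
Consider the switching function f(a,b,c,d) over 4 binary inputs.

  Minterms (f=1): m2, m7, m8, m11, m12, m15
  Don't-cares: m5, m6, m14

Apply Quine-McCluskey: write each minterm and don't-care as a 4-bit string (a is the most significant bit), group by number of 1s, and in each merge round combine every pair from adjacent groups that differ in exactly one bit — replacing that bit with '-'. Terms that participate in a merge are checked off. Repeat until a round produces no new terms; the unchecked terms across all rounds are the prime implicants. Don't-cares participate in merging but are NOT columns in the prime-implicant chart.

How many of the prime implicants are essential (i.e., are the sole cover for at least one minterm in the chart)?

Round 0: 0010✓ 0101✓ 0110✓ 0111✓ 1000✓ 1011✓ 1100✓ 1110✓ 1111✓
Round 1: -110✓ -111✓ 0-10 01-1 011-✓ 1-00 1-11 11-0 111-✓
Round 2: -11-
PIs = {-11-, 0-10, 01-1, 1-00, 1-11, 11-0}
Coverage chart:
  m2: 0-10 ←essential
  m7: -11-,01-1
  m8: 1-00 ←essential
  m11: 1-11 ←essential
  m12: 1-00,11-0
  m15: -11-,1-11
Essential: 0-10, 1-00, 1-11

3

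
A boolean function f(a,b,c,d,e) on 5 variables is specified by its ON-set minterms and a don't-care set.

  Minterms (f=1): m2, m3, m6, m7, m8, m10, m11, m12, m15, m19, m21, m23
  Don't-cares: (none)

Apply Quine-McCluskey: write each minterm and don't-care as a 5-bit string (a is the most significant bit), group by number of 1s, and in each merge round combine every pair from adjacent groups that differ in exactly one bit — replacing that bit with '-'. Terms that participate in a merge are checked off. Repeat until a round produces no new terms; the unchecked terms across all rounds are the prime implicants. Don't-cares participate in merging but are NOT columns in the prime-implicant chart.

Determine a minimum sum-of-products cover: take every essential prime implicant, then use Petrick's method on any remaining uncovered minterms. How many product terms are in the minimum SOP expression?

6

[col 0] 00010*, 00011*, 00110*, 00111*, 01000*, 01010*, 01011*, 01100*, 01111*, 10011*, 10101*, 10111*
[col 1] -0011*, -0111*, 0-010*, 0-011*, 0-111*, 00-10*, 00-11*, 0001-*, 0011-*, 01-00, 01-11*, 010-0, 0101-*, 10-11*, 101-1
[col 2] -0-11, 0--11, 0-01-, 00-1-
Prime implicants: -0-11, 0--11, 0-01-, 00-1-, 01-00, 010-0, 101-1
PI chart (minterm → PIs covering it):
  2 | 0-01-,00-1-
  3 | -0-11,0--11,0-01-,00-1-
  6 | 00-1-  (sole → essential)
  7 | -0-11,0--11,00-1-
  8 | 01-00,010-0
  10 | 0-01-,010-0
  11 | 0--11,0-01-
  12 | 01-00  (sole → essential)
  15 | 0--11  (sole → essential)
  19 | -0-11  (sole → essential)
  21 | 101-1  (sole → essential)
  23 | -0-11,101-1
Essential prime implicants: -0-11, 0--11, 00-1-, 01-00, 101-1
Petrick residual → 0-01-
Minimum SOP uses 6 PIs: b'de + a'de + a'c'd + a'b'd + a'bd'e' + ab'ce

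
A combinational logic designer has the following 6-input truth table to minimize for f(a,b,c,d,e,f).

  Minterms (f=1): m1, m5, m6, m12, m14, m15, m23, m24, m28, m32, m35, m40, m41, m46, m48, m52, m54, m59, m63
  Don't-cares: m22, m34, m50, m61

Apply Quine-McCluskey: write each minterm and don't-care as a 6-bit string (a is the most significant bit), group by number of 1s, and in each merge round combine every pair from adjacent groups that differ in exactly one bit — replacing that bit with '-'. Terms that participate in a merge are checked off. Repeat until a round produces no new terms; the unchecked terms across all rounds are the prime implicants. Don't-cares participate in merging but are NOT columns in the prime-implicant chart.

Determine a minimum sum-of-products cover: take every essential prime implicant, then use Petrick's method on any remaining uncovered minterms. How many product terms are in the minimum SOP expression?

12

[col 0] 000001*, 000101*, 000110*, 001100*, 001110*, 001111*, 010110*, 010111*, 011000*, 011100*, 100000*, 100010*, 100011*, 101000*, 101001*, 101110*, 110000*, 110010*, 110100*, 110110*, 111011*, 111101*, 111111*
[col 1] -01110, -10110, 0-0110, 0-1100, 00-110, 000-01, 0011-0, 00111-, 01011-, 011-00, 1-0000*, 1-0010*, 10-000, 1000-0*, 10001-, 10100-, 110-00*, 110-10*, 1100-0*, 1101-0*, 111-11, 1111-1
[col 2] 1-00-0, 110--0
Prime implicants: -01110, -10110, 0-0110, 0-1100, 00-110, 000-01, 0011-0, 00111-, 01011-, 011-00, 1-00-0, 10-000, 10001-, 10100-, 110--0, 111-11, 1111-1
PI chart (minterm → PIs covering it):
  1 | 000-01  (sole → essential)
  5 | 000-01  (sole → essential)
  6 | 0-0110,00-110
  12 | 0-1100,0011-0
  14 | -01110,00-110,0011-0,00111-
  15 | 00111-  (sole → essential)
  23 | 01011-  (sole → essential)
  24 | 011-00  (sole → essential)
  28 | 0-1100,011-00
  32 | 1-00-0,10-000
  35 | 10001-  (sole → essential)
  40 | 10-000,10100-
  41 | 10100-  (sole → essential)
  46 | -01110  (sole → essential)
  48 | 1-00-0,110--0
  52 | 110--0  (sole → essential)
  54 | -10110,110--0
  59 | 111-11  (sole → essential)
  63 | 111-11,1111-1
Essential prime implicants: -01110, 000-01, 00111-, 01011-, 011-00, 10001-, 10100-, 110--0, 111-11
Petrick residual → 0-0110, 0-1100, 1-00-0
Minimum SOP uses 12 PIs: b'cdef' + a'c'def' + a'cde'f' + a'b'c'e'f + a'b'cde + a'bc'de + a'bce'f' + ac'd'f' + ab'c'd'e + ab'cd'e' + abc'f' + abcef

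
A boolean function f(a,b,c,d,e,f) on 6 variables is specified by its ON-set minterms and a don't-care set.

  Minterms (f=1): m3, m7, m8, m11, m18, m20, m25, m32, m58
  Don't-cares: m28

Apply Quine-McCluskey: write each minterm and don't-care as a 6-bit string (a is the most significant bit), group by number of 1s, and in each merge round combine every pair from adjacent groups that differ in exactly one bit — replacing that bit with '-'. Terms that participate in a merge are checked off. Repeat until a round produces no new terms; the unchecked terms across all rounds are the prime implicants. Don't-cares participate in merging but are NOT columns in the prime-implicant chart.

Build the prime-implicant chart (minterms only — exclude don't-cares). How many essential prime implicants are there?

size-2^0 implicants → 000011(✓)  000111(✓)  001000  001011(✓)  010010  010100(✓)  011001  011100(✓)  100000  111010
size-2^1 implicants → 00-011  000-11  01-100
Unchecked terms (primes): 00-011, 000-11, 001000, 01-100, 010010, 011001, 100000, 111010
Minterm coverage:
  m3 ⊆ 00-011,000-11
  m7 ⊆ 000-11 [E]
  m8 ⊆ 001000 [E]
  m11 ⊆ 00-011 [E]
  m18 ⊆ 010010 [E]
  m20 ⊆ 01-100 [E]
  m25 ⊆ 011001 [E]
  m32 ⊆ 100000 [E]
  m58 ⊆ 111010 [E]
E = {00-011, 000-11, 001000, 01-100, 010010, 011001, 100000, 111010}

8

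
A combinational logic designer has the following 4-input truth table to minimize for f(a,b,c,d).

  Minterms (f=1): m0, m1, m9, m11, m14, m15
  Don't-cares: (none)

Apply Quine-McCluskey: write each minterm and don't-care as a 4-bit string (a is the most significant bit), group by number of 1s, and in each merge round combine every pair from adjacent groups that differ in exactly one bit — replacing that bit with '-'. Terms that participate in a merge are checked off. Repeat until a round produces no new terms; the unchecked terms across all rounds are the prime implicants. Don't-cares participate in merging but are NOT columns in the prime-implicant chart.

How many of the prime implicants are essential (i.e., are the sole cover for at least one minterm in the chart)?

Round 0: 0000✓ 0001✓ 1001✓ 1011✓ 1110✓ 1111✓
Round 1: -001 000- 1-11 10-1 111-
PIs = {-001, 000-, 1-11, 10-1, 111-}
Coverage chart:
  m0: 000- ←essential
  m1: -001,000-
  m9: -001,10-1
  m11: 1-11,10-1
  m14: 111- ←essential
  m15: 1-11,111-
Essential: 000-, 111-

2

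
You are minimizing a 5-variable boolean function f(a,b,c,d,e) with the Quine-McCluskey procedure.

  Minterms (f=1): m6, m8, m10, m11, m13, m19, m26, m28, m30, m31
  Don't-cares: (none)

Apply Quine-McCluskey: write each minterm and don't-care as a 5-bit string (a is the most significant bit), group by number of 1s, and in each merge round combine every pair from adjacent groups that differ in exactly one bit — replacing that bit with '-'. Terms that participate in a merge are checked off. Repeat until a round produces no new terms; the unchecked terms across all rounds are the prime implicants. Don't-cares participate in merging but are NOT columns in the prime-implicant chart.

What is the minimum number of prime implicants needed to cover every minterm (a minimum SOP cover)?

[col 0] 00110, 01000*, 01010*, 01011*, 01101, 10011, 11010*, 11100*, 11110*, 11111*
[col 1] -1010, 010-0, 0101-, 11-10, 111-0, 1111-
Prime implicants: -1010, 00110, 010-0, 0101-, 01101, 10011, 11-10, 111-0, 1111-
PI chart (minterm → PIs covering it):
  6 | 00110  (sole → essential)
  8 | 010-0  (sole → essential)
  10 | -1010,010-0,0101-
  11 | 0101-  (sole → essential)
  13 | 01101  (sole → essential)
  19 | 10011  (sole → essential)
  26 | -1010,11-10
  28 | 111-0  (sole → essential)
  30 | 11-10,111-0,1111-
  31 | 1111-  (sole → essential)
Essential prime implicants: 00110, 010-0, 0101-, 01101, 10011, 111-0, 1111-
Petrick residual → -1010
Minimum SOP uses 8 PIs: bc'de' + a'b'cde' + a'bc'e' + a'bc'd + a'bcd'e + ab'c'de + abce' + abcd

8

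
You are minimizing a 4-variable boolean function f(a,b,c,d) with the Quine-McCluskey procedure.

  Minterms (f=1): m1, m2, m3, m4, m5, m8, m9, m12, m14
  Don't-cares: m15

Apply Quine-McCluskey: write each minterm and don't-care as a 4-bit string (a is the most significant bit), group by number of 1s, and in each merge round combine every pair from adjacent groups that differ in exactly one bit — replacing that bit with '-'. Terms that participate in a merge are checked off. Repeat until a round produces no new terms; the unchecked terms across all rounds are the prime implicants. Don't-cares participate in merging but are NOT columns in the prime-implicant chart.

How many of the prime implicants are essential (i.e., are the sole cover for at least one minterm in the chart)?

1

size-2^0 implicants → 0001(✓)  0010(✓)  0011(✓)  0100(✓)  0101(✓)  1000(✓)  1001(✓)  1100(✓)  1110(✓)  1111(✓)
size-2^1 implicants → -001  -100  0-01  00-1  001-  010-  1-00  100-  11-0  111-
Unchecked terms (primes): -001, -100, 0-01, 00-1, 001-, 010-, 1-00, 100-, 11-0, 111-
Minterm coverage:
  m1 ⊆ -001,0-01,00-1
  m2 ⊆ 001- [E]
  m3 ⊆ 00-1,001-
  m4 ⊆ -100,010-
  m5 ⊆ 0-01,010-
  m8 ⊆ 1-00,100-
  m9 ⊆ -001,100-
  m12 ⊆ -100,1-00,11-0
  m14 ⊆ 11-0,111-
E = {001-}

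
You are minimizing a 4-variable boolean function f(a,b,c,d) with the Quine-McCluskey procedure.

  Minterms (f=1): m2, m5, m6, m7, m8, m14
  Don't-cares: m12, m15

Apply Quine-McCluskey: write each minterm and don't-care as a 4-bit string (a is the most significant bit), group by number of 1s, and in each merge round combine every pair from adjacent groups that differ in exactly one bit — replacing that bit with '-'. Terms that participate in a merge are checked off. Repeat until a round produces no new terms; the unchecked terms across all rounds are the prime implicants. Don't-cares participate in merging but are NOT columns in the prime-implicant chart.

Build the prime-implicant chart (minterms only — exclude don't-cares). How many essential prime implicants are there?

3

size-2^0 implicants → 0010(✓)  0101(✓)  0110(✓)  0111(✓)  1000(✓)  1100(✓)  1110(✓)  1111(✓)
size-2^1 implicants → -110(✓)  -111(✓)  0-10  01-1  011-(✓)  1-00  11-0  111-(✓)
size-2^2 implicants → -11-
Unchecked terms (primes): -11-, 0-10, 01-1, 1-00, 11-0
Minterm coverage:
  m2 ⊆ 0-10 [E]
  m5 ⊆ 01-1 [E]
  m6 ⊆ -11-,0-10
  m7 ⊆ -11-,01-1
  m8 ⊆ 1-00 [E]
  m14 ⊆ -11-,11-0
E = {0-10, 01-1, 1-00}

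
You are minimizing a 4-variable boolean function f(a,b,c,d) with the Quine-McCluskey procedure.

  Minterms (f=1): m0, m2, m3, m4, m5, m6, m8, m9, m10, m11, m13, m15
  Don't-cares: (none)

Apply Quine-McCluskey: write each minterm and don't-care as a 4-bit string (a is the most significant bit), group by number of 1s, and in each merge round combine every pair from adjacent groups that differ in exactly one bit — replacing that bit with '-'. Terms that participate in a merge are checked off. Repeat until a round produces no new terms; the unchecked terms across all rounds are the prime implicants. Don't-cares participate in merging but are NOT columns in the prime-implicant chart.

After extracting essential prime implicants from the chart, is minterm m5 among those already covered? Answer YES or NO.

NO

[col 0] 0000*, 0010*, 0011*, 0100*, 0101*, 0110*, 1000*, 1001*, 1010*, 1011*, 1101*, 1111*
[col 1] -000*, -010*, -011*, -101, 0-00*, 0-10*, 00-0*, 001-*, 01-0*, 010-, 1-01*, 1-11*, 10-0*, 10-1*, 100-*, 101-*, 11-1*
[col 2] -0-0, -01-, 0--0, 1--1, 10--
Prime implicants: -0-0, -01-, -101, 0--0, 010-, 1--1, 10--
PI chart (minterm → PIs covering it):
  0 | -0-0,0--0
  2 | -0-0,-01-,0--0
  3 | -01-  (sole → essential)
  4 | 0--0,010-
  5 | -101,010-
  6 | 0--0  (sole → essential)
  8 | -0-0,10--
  9 | 1--1,10--
  10 | -0-0,-01-,10--
  11 | -01-,1--1,10--
  13 | -101,1--1
  15 | 1--1  (sole → essential)
Essential prime implicants: -01-, 0--0, 1--1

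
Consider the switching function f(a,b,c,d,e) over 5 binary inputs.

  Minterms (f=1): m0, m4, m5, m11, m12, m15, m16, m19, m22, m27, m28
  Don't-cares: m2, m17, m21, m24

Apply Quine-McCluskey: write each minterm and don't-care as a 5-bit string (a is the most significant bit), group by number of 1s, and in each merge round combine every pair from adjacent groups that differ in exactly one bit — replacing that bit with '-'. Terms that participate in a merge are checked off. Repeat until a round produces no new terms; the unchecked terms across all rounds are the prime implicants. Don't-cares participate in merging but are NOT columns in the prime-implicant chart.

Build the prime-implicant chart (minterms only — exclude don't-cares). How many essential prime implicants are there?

size-2^0 implicants → 00000(✓)  00010(✓)  00100(✓)  00101(✓)  01011(✓)  01100(✓)  01111(✓)  10000(✓)  10001(✓)  10011(✓)  10101(✓)  10110  11000(✓)  11011(✓)  11100(✓)
size-2^1 implicants → -0000  -0101  -1011  -1100  0-100  00-00  000-0  0010-  01-11  1-000  1-011  10-01  100-1  1000-  11-00
Unchecked terms (primes): -0000, -0101, -1011, -1100, 0-100, 00-00, 000-0, 0010-, 01-11, 1-000, 1-011, 10-01, 100-1, 1000-, 10110, 11-00
Minterm coverage:
  m0 ⊆ -0000,00-00,000-0
  m4 ⊆ 0-100,00-00,0010-
  m5 ⊆ -0101,0010-
  m11 ⊆ -1011,01-11
  m12 ⊆ -1100,0-100
  m15 ⊆ 01-11 [E]
  m16 ⊆ -0000,1-000,1000-
  m19 ⊆ 1-011,100-1
  m22 ⊆ 10110 [E]
  m27 ⊆ -1011,1-011
  m28 ⊆ -1100,11-00
E = {01-11, 10110}

2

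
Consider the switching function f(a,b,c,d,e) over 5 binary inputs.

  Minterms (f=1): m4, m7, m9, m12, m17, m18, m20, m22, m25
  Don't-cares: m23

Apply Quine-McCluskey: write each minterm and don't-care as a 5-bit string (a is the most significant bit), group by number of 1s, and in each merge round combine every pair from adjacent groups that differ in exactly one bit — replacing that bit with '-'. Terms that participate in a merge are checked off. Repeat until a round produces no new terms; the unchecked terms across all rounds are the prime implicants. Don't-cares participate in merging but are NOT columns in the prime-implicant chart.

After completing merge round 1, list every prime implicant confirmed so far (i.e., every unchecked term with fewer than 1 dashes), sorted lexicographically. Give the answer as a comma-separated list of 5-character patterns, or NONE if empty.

Round 0: 00100✓ 00111✓ 01001✓ 01100✓ 10001✓ 10010✓ 10100✓ 10110✓ 10111✓ 11001✓
Round 1: -0100 -0111 -1001 0-100 1-001 10-10 101-0 1011-
PIs = {-0100, -0111, -1001, 0-100, 1-001, 10-10, 101-0, 1011-}

NONE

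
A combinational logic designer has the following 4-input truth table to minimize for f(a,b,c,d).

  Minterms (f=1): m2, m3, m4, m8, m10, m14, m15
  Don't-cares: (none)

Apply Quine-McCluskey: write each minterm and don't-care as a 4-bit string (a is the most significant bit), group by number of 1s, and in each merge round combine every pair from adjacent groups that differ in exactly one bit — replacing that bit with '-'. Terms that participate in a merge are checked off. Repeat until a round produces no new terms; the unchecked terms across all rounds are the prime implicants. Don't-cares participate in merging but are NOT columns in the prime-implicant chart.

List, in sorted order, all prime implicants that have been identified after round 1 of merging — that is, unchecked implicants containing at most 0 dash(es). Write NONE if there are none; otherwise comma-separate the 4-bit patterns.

0100

Round 0: 0010✓ 0011✓ 0100 1000✓ 1010✓ 1110✓ 1111✓
Round 1: -010 001- 1-10 10-0 111-
PIs = {-010, 001-, 0100, 1-10, 10-0, 111-}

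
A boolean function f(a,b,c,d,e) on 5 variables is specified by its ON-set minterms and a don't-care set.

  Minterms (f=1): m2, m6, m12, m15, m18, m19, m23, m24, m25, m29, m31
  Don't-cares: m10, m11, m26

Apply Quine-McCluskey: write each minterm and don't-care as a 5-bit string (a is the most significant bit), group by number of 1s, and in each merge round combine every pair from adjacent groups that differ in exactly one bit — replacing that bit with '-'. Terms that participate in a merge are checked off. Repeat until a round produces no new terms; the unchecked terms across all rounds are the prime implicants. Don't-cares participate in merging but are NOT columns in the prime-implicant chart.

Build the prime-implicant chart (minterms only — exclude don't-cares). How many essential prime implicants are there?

size-2^0 implicants → 00010(✓)  00110(✓)  01010(✓)  01011(✓)  01100  01111(✓)  10010(✓)  10011(✓)  10111(✓)  11000(✓)  11001(✓)  11010(✓)  11101(✓)  11111(✓)
size-2^1 implicants → -0010(✓)  -1010(✓)  -1111  0-010(✓)  00-10  01-11  0101-  1-010(✓)  1-111  10-11  1001-  11-01  110-0  1100-  111-1
size-2^2 implicants → --010
Unchecked terms (primes): --010, -1111, 00-10, 01-11, 0101-, 01100, 1-111, 10-11, 1001-, 11-01, 110-0, 1100-, 111-1
Minterm coverage:
  m2 ⊆ --010,00-10
  m6 ⊆ 00-10 [E]
  m12 ⊆ 01100 [E]
  m15 ⊆ -1111,01-11
  m18 ⊆ --010,1001-
  m19 ⊆ 10-11,1001-
  m23 ⊆ 1-111,10-11
  m24 ⊆ 110-0,1100-
  m25 ⊆ 11-01,1100-
  m29 ⊆ 11-01,111-1
  m31 ⊆ -1111,1-111,111-1
E = {00-10, 01100}

2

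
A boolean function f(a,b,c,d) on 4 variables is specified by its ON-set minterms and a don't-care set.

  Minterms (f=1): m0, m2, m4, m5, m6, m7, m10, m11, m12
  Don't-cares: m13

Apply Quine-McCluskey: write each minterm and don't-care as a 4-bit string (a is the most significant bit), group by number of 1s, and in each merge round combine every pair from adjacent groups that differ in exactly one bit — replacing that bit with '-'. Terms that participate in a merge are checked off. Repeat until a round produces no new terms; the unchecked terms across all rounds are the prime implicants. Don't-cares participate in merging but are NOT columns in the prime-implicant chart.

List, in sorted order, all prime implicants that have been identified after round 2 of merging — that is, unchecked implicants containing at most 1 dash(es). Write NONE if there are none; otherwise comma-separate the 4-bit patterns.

Round 0: 0000✓ 0010✓ 0100✓ 0101✓ 0110✓ 0111✓ 1010✓ 1011✓ 1100✓ 1101✓
Round 1: -010 -100✓ -101✓ 0-00✓ 0-10✓ 00-0✓ 01-0✓ 01-1✓ 010-✓ 011-✓ 101- 110-✓
Round 2: -10- 0--0 01--
PIs = {-010, -10-, 0--0, 01--, 101-}

-010, 101-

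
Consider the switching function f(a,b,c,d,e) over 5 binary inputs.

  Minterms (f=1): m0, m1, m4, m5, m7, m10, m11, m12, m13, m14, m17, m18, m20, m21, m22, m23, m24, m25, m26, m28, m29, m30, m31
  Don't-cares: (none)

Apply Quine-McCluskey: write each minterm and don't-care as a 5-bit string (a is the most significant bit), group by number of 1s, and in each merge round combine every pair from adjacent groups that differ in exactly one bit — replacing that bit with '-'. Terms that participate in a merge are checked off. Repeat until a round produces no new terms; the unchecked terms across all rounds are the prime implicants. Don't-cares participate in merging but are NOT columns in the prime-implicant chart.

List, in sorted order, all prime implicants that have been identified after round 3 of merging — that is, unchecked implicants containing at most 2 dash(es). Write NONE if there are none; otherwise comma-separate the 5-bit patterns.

Round 0: 00000✓ 00001✓ 00100✓ 00101✓ 00111✓ 01010✓ 01011✓ 01100✓ 01101✓ 01110✓ 10001✓ 10010✓ 10100✓ 10101✓ 10110✓ 10111✓ 11000✓ 11001✓ 11010✓ 11100✓ 11101✓ 11110✓ 11111✓
Round 1: -0001✓ -0100✓ -0101✓ -0111✓ -1010✓ -1100✓ -1101✓ -1110✓ 0-100✓ 0-101✓ 00-00✓ 00-01✓ 0000-✓ 001-1✓ 0010-✓ 01-10✓ 0101- 011-0✓ 0110-✓ 1-001✓ 1-010✓ 1-100✓ 1-101✓ 1-110✓ 1-111✓ 10-01✓ 10-10✓ 101-0✓ 101-1✓ 1010-✓ 1011-✓ 11-00✓ 11-01✓ 11-10✓ 110-0✓ 1100-✓ 111-0✓ 111-1✓ 1110-✓ 1111-✓
Round 2: --100✓ --101✓ -0-01 -01-1 -010-✓ -1-10 -11-0 -110-✓ 0-10-✓ 00-0- 1--01 1--10 1-1-0✓ 1-1-1✓ 1-10-✓ 1-11-✓ 101--✓ 11--0 11-0- 111--✓
Round 3: --10- 1-1--
PIs = {--10-, -0-01, -01-1, -1-10, -11-0, 00-0-, 0101-, 1--01, 1--10, 1-1--, 11--0, 11-0-}

-0-01, -01-1, -1-10, -11-0, 00-0-, 0101-, 1--01, 1--10, 11--0, 11-0-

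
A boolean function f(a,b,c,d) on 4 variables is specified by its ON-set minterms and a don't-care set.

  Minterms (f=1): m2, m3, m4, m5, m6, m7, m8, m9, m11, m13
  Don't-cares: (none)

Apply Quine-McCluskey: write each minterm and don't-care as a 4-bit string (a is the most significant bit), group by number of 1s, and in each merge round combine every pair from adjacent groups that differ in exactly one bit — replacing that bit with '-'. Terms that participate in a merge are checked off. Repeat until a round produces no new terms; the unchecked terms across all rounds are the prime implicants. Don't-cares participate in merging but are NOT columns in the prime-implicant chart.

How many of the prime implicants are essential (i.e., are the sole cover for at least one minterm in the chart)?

3

size-2^0 implicants → 0010(✓)  0011(✓)  0100(✓)  0101(✓)  0110(✓)  0111(✓)  1000(✓)  1001(✓)  1011(✓)  1101(✓)
size-2^1 implicants → -011  -101  0-10(✓)  0-11(✓)  001-(✓)  01-0(✓)  01-1(✓)  010-(✓)  011-(✓)  1-01  10-1  100-
size-2^2 implicants → 0-1-  01--
Unchecked terms (primes): -011, -101, 0-1-, 01--, 1-01, 10-1, 100-
Minterm coverage:
  m2 ⊆ 0-1- [E]
  m3 ⊆ -011,0-1-
  m4 ⊆ 01-- [E]
  m5 ⊆ -101,01--
  m6 ⊆ 0-1-,01--
  m7 ⊆ 0-1-,01--
  m8 ⊆ 100- [E]
  m9 ⊆ 1-01,10-1,100-
  m11 ⊆ -011,10-1
  m13 ⊆ -101,1-01
E = {0-1-, 01--, 100-}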